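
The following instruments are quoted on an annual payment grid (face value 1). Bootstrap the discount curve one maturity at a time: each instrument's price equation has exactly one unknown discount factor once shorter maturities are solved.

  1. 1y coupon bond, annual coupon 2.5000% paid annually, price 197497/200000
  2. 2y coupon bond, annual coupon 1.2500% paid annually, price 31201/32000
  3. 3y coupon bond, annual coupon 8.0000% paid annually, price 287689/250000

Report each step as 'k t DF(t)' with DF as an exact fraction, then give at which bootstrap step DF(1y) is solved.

step 1 [1y] bond c/1=1/40: DF=(197497/200000 − 1/40·(0))/(1+1/40) = 4817/5000 ≈ 0.963400
step 2 [2y] bond c/1=1/80: DF=(31201/32000 − 1/80·(0.963400))/(1+1/80) = 9511/10000 ≈ 0.951100
step 3 [3y] bond c/1=2/25: DF=(287689/250000 − 2/25·(0.963400+0.951100))/(1+2/25) = 9237/10000 ≈ 0.923700

1 1 4817/5000
2 2 9511/10000
3 3 9237/10000
DF(1y) is solved at step 1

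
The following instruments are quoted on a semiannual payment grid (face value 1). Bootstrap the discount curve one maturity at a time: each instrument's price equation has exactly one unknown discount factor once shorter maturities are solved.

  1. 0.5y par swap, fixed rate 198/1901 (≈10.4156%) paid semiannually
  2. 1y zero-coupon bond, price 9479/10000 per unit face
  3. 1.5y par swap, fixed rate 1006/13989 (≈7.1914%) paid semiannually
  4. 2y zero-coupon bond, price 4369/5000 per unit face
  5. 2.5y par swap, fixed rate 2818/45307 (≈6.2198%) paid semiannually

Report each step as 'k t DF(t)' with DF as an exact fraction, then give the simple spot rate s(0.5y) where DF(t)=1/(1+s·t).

step 1 [0.5y] swap r/2=99/1901: DF=(1 − 99/1901·(0))/(1+99/1901) = 1901/2000 ≈ 0.950500
step 2 [1y] zero: DF = P = 9479/10000 ≈ 0.947900
step 3 [1.5y] swap r/2=503/13989: DF=(1 − 503/13989·(0.950500+0.947900))/(1+503/13989) = 4497/5000 ≈ 0.899400
step 4 [2y] zero: DF = P = 4369/5000 ≈ 0.873800
step 5 [2.5y] swap r/2=1409/45307: DF=(1 − 1409/45307·(0.950500+0.947900+0.899400+0.873800))/(1+1409/45307) = 8591/10000 ≈ 0.859100

1 1/2 1901/2000
2 1 9479/10000
3 3/2 4497/5000
4 2 4369/5000
5 5/2 8591/10000
s(0.5y) = (1/(1901/2000) − 1)/(1/2) = 198/1901 ≈ 10.4156%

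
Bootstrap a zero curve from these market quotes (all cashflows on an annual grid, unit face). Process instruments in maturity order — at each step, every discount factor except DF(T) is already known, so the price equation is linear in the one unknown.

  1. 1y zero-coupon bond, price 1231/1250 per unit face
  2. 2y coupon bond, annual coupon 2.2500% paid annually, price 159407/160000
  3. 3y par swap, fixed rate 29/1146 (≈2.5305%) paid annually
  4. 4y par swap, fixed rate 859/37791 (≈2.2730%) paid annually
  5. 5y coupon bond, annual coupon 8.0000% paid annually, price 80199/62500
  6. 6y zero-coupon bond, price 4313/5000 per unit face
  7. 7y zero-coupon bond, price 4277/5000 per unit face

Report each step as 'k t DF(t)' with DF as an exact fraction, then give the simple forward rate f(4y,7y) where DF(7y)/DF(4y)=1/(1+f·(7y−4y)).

1 1 1231/1250
2 2 9527/10000
3 3 371/400
4 4 9141/10000
5 5 4541/5000
6 6 4313/5000
7 7 4277/5000
f(4y,7y) = ((9141/10000)/(4277/5000) − 1)/(3) = 587/25662 ≈ 2.2874%

step 1 [1y] zero: DF = P = 1231/1250 ≈ 0.984800
step 2 [2y] bond c/1=9/400: DF=(159407/160000 − 9/400·(0.984800))/(1+9/400) = 9527/10000 ≈ 0.952700
step 3 [3y] swap r/1=29/1146: DF=(1 − 29/1146·(0.984800+0.952700))/(1+29/1146) = 371/400 ≈ 0.927500
step 4 [4y] swap r/1=859/37791: DF=(1 − 859/37791·(0.984800+0.952700+0.927500))/(1+859/37791) = 9141/10000 ≈ 0.914100
step 5 [5y] bond c/1=2/25: DF=(80199/62500 − 2/25·(0.984800+0.952700+0.927500+0.914100))/(1+2/25) = 4541/5000 ≈ 0.908200
step 6 [6y] zero: DF = P = 4313/5000 ≈ 0.862600
step 7 [7y] zero: DF = P = 4277/5000 ≈ 0.855400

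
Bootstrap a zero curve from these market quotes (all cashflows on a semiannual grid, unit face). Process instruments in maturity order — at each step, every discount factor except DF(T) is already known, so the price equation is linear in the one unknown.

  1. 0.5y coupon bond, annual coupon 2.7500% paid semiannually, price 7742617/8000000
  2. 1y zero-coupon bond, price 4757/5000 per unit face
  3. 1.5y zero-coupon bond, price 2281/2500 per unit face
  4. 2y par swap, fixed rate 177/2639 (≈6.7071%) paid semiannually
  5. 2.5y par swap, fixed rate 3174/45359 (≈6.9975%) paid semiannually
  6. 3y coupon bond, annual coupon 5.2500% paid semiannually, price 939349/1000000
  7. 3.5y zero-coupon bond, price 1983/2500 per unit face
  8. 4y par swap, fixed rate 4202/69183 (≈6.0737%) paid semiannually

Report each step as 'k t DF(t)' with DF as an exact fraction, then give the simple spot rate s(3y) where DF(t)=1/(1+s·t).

1 1/2 9547/10000
2 1 4757/5000
3 3/2 2281/2500
4 2 8761/10000
5 5/2 8413/10000
6 3 7993/10000
7 7/2 1983/2500
8 4 7899/10000
s(3y) = (1/(7993/10000) − 1)/(3) = 669/7993 ≈ 8.3698%

step 1 [0.5y] bond c/2=11/800: DF=(7742617/8000000 − 11/800·(0))/(1+11/800) = 9547/10000 ≈ 0.954700
step 2 [1y] zero: DF = P = 4757/5000 ≈ 0.951400
step 3 [1.5y] zero: DF = P = 2281/2500 ≈ 0.912400
step 4 [2y] swap r/2=177/5278: DF=(1 − 177/5278·(0.954700+0.951400+0.912400))/(1+177/5278) = 8761/10000 ≈ 0.876100
step 5 [2.5y] swap r/2=1587/45359: DF=(1 − 1587/45359·(0.954700+0.951400+0.912400+0.876100))/(1+1587/45359) = 8413/10000 ≈ 0.841300
step 6 [3y] bond c/2=21/800: DF=(939349/1000000 − 21/800·(0.954700+0.951400+0.912400+0.876100+0.841300))/(1+21/800) = 7993/10000 ≈ 0.799300
step 7 [3.5y] zero: DF = P = 1983/2500 ≈ 0.793200
step 8 [4y] swap r/2=2101/69183: DF=(1 − 2101/69183·(0.954700+0.951400+0.912400+0.876100+0.841300+0.799300+0.793200))/(1+2101/69183) = 7899/10000 ≈ 0.789900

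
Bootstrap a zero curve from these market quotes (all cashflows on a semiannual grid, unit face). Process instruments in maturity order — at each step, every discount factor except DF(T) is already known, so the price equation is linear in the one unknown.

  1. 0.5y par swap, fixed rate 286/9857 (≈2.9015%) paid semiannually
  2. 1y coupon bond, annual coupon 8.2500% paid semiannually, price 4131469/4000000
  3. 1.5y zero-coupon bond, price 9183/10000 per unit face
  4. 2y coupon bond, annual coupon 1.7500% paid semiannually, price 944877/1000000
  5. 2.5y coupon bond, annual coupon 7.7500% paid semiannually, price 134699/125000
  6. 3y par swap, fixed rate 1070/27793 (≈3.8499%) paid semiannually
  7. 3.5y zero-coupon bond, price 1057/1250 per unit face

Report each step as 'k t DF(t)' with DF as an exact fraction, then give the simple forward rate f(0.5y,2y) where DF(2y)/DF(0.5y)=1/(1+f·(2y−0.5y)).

step 1 [0.5y] swap r/2=143/9857: DF=(1 − 143/9857·(0))/(1+143/9857) = 9857/10000 ≈ 0.985700
step 2 [1y] bond c/2=33/800: DF=(4131469/4000000 − 33/800·(0.985700))/(1+33/800) = 9529/10000 ≈ 0.952900
step 3 [1.5y] zero: DF = P = 9183/10000 ≈ 0.918300
step 4 [2y] bond c/2=7/800: DF=(944877/1000000 − 7/800·(0.985700+0.952900+0.918300))/(1+7/800) = 9119/10000 ≈ 0.911900
step 5 [2.5y] bond c/2=31/800: DF=(134699/125000 − 31/800·(0.985700+0.952900+0.918300+0.911900))/(1+31/800) = 1121/1250 ≈ 0.896800
step 6 [3y] swap r/2=535/27793: DF=(1 − 535/27793·(0.985700+0.952900+0.918300+0.911900+0.896800))/(1+535/27793) = 893/1000 ≈ 0.893000
step 7 [3.5y] zero: DF = P = 1057/1250 ≈ 0.845600

1 1/2 9857/10000
2 1 9529/10000
3 3/2 9183/10000
4 2 9119/10000
5 5/2 1121/1250
6 3 893/1000
7 7/2 1057/1250
f(0.5y,2y) = ((9857/10000)/(9119/10000) − 1)/(3/2) = 492/9119 ≈ 5.3953%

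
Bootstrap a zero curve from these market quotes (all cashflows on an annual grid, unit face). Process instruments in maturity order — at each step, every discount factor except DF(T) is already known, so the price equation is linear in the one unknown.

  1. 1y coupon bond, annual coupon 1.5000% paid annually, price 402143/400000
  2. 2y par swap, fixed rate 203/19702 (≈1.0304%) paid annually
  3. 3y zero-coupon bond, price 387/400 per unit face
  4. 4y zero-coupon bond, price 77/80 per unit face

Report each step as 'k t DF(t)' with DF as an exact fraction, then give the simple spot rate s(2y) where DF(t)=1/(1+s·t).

1 1 1981/2000
2 2 9797/10000
3 3 387/400
4 4 77/80
s(2y) = (1/(9797/10000) − 1)/(2) = 203/19594 ≈ 1.0360%

step 1 [1y] bond c/1=3/200: DF=(402143/400000 − 3/200·(0))/(1+3/200) = 1981/2000 ≈ 0.990500
step 2 [2y] swap r/1=203/19702: DF=(1 − 203/19702·(0.990500))/(1+203/19702) = 9797/10000 ≈ 0.979700
step 3 [3y] zero: DF = P = 387/400 ≈ 0.967500
step 4 [4y] zero: DF = P = 77/80 ≈ 0.962500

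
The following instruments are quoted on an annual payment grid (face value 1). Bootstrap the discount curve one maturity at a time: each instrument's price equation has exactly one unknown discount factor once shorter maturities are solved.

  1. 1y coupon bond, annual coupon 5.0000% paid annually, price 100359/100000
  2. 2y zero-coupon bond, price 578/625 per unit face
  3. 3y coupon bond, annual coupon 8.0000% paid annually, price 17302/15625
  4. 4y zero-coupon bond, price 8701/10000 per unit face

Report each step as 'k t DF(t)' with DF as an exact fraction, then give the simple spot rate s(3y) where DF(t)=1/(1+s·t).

step 1 [1y] bond c/1=1/20: DF=(100359/100000 − 1/20·(0))/(1+1/20) = 4779/5000 ≈ 0.955800
step 2 [2y] zero: DF = P = 578/625 ≈ 0.924800
step 3 [3y] bond c/1=2/25: DF=(17302/15625 − 2/25·(0.955800+0.924800))/(1+2/25) = 443/500 ≈ 0.886000
step 4 [4y] zero: DF = P = 8701/10000 ≈ 0.870100

1 1 4779/5000
2 2 578/625
3 3 443/500
4 4 8701/10000
s(3y) = (1/(443/500) − 1)/(3) = 19/443 ≈ 4.2889%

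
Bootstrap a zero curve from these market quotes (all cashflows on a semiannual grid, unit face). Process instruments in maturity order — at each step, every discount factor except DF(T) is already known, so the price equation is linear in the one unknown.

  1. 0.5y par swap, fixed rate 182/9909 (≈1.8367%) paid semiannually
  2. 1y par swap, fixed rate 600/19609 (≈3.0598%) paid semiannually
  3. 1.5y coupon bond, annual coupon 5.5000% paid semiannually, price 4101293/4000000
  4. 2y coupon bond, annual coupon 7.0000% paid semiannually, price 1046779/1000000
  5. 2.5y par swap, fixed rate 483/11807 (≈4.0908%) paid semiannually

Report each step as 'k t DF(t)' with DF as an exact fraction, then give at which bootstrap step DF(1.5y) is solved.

step 1 [0.5y] swap r/2=91/9909: DF=(1 − 91/9909·(0))/(1+91/9909) = 9909/10000 ≈ 0.990900
step 2 [1y] swap r/2=300/19609: DF=(1 − 300/19609·(0.990900))/(1+300/19609) = 97/100 ≈ 0.970000
step 3 [1.5y] bond c/2=11/400: DF=(4101293/4000000 − 11/400·(0.990900+0.970000))/(1+11/400) = 4727/5000 ≈ 0.945400
step 4 [2y] bond c/2=7/200: DF=(1046779/1000000 − 7/200·(0.990900+0.970000+0.945400))/(1+7/200) = 9131/10000 ≈ 0.913100
step 5 [2.5y] swap r/2=483/23614: DF=(1 − 483/23614·(0.990900+0.970000+0.945400+0.913100))/(1+483/23614) = 4517/5000 ≈ 0.903400

1 1/2 9909/10000
2 1 97/100
3 3/2 4727/5000
4 2 9131/10000
5 5/2 4517/5000
DF(1.5y) is solved at step 3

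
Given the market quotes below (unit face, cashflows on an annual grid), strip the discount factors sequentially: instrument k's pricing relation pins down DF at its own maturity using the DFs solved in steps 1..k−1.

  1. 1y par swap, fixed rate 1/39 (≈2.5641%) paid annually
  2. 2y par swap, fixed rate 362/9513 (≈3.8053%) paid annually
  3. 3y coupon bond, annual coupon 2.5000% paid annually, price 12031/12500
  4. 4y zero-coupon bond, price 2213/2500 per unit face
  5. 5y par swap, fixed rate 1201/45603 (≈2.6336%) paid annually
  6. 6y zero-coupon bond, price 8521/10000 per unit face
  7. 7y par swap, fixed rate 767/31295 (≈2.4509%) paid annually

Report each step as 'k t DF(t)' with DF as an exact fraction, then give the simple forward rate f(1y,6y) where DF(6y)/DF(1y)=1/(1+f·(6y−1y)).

step 1 [1y] swap r/1=1/39: DF=(1 − 1/39·(0))/(1+1/39) = 39/40 ≈ 0.975000
step 2 [2y] swap r/1=362/9513: DF=(1 − 362/9513·(0.975000))/(1+362/9513) = 2319/2500 ≈ 0.927600
step 3 [3y] bond c/1=1/40: DF=(12031/12500 − 1/40·(0.975000+0.927600))/(1+1/40) = 4463/5000 ≈ 0.892600
step 4 [4y] zero: DF = P = 2213/2500 ≈ 0.885200
step 5 [5y] swap r/1=1201/45603: DF=(1 − 1201/45603·(0.975000+0.927600+0.892600+0.885200))/(1+1201/45603) = 8799/10000 ≈ 0.879900
step 6 [6y] zero: DF = P = 8521/10000 ≈ 0.852100
step 7 [7y] swap r/1=767/31295: DF=(1 − 767/31295·(0.975000+0.927600+0.892600+0.885200+0.879900+0.852100))/(1+767/31295) = 4233/5000 ≈ 0.846600

1 1 39/40
2 2 2319/2500
3 3 4463/5000
4 4 2213/2500
5 5 8799/10000
6 6 8521/10000
7 7 4233/5000
f(1y,6y) = ((39/40)/(8521/10000) − 1)/(5) = 1229/42605 ≈ 2.8846%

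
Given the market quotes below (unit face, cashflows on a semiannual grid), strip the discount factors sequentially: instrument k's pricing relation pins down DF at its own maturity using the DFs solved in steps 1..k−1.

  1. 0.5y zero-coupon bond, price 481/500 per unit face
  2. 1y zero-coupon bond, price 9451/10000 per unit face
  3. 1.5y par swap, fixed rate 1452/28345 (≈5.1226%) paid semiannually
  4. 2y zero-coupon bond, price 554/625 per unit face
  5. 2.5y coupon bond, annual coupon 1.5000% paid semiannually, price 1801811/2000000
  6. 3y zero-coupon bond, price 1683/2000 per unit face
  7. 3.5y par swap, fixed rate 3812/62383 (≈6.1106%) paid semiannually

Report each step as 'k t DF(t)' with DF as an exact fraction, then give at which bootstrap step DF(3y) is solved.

step 1 [0.5y] zero: DF = P = 481/500 ≈ 0.962000
step 2 [1y] zero: DF = P = 9451/10000 ≈ 0.945100
step 3 [1.5y] swap r/2=726/28345: DF=(1 − 726/28345·(0.962000+0.945100))/(1+726/28345) = 4637/5000 ≈ 0.927400
step 4 [2y] zero: DF = P = 554/625 ≈ 0.886400
step 5 [2.5y] bond c/2=3/400: DF=(1801811/2000000 − 3/400·(0.962000+0.945100+0.927400+0.886400))/(1+3/400) = 1733/2000 ≈ 0.866500
step 6 [3y] zero: DF = P = 1683/2000 ≈ 0.841500
step 7 [3.5y] swap r/2=1906/62383: DF=(1 − 1906/62383·(0.962000+0.945100+0.927400+0.886400+0.866500+0.841500))/(1+1906/62383) = 4047/5000 ≈ 0.809400

1 1/2 481/500
2 1 9451/10000
3 3/2 4637/5000
4 2 554/625
5 5/2 1733/2000
6 3 1683/2000
7 7/2 4047/5000
DF(3y) is solved at step 6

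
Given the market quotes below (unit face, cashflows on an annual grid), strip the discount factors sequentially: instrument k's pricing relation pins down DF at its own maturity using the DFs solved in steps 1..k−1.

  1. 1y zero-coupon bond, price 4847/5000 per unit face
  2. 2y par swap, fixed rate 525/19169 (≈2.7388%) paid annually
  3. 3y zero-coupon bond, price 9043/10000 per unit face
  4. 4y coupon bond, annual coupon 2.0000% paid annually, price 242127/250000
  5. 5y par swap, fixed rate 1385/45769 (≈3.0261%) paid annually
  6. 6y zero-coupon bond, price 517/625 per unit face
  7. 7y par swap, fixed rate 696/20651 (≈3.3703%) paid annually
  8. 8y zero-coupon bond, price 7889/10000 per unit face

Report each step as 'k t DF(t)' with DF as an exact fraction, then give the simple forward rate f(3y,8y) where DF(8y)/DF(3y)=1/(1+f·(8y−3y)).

1 1 4847/5000
2 2 379/400
3 3 9043/10000
4 4 4471/5000
5 5 1723/2000
6 6 517/625
7 7 989/1250
8 8 7889/10000
f(3y,8y) = ((9043/10000)/(7889/10000) − 1)/(5) = 1154/39445 ≈ 2.9256%

step 1 [1y] zero: DF = P = 4847/5000 ≈ 0.969400
step 2 [2y] swap r/1=525/19169: DF=(1 − 525/19169·(0.969400))/(1+525/19169) = 379/400 ≈ 0.947500
step 3 [3y] zero: DF = P = 9043/10000 ≈ 0.904300
step 4 [4y] bond c/1=1/50: DF=(242127/250000 − 1/50·(0.969400+0.947500+0.904300))/(1+1/50) = 4471/5000 ≈ 0.894200
step 5 [5y] swap r/1=1385/45769: DF=(1 − 1385/45769·(0.969400+0.947500+0.904300+0.894200))/(1+1385/45769) = 1723/2000 ≈ 0.861500
step 6 [6y] zero: DF = P = 517/625 ≈ 0.827200
step 7 [7y] swap r/1=696/20651: DF=(1 − 696/20651·(0.969400+0.947500+0.904300+0.894200+0.861500+0.827200))/(1+696/20651) = 989/1250 ≈ 0.791200
step 8 [8y] zero: DF = P = 7889/10000 ≈ 0.788900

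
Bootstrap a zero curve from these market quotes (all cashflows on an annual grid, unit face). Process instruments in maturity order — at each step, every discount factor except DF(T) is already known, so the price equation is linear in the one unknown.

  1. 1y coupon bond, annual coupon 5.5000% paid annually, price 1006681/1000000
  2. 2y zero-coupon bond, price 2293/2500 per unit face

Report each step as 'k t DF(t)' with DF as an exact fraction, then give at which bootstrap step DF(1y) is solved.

step 1 [1y] bond c/1=11/200: DF=(1006681/1000000 − 11/200·(0))/(1+11/200) = 4771/5000 ≈ 0.954200
step 2 [2y] zero: DF = P = 2293/2500 ≈ 0.917200

1 1 4771/5000
2 2 2293/2500
DF(1y) is solved at step 1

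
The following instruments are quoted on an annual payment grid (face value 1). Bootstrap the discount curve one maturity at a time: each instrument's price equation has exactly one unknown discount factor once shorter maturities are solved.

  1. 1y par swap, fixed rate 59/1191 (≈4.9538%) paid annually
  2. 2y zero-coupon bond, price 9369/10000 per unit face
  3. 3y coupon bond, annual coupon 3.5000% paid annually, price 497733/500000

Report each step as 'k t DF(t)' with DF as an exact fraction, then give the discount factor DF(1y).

step 1 [1y] swap r/1=59/1191: DF=(1 − 59/1191·(0))/(1+59/1191) = 1191/1250 ≈ 0.952800
step 2 [2y] zero: DF = P = 9369/10000 ≈ 0.936900
step 3 [3y] bond c/1=7/200: DF=(497733/500000 − 7/200·(0.952800+0.936900))/(1+7/200) = 8979/10000 ≈ 0.897900

1 1 1191/1250
2 2 9369/10000
3 3 8979/10000
DF(1y) = 1191/1250 ≈ 0.952800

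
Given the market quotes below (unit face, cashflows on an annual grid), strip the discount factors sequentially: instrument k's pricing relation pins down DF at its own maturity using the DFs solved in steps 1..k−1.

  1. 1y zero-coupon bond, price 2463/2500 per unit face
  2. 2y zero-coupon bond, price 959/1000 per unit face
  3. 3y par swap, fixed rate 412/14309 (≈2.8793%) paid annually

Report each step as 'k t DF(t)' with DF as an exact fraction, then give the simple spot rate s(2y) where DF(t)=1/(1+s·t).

step 1 [1y] zero: DF = P = 2463/2500 ≈ 0.985200
step 2 [2y] zero: DF = P = 959/1000 ≈ 0.959000
step 3 [3y] swap r/1=412/14309: DF=(1 − 412/14309·(0.985200+0.959000))/(1+412/14309) = 1147/1250 ≈ 0.917600

1 1 2463/2500
2 2 959/1000
3 3 1147/1250
s(2y) = (1/(959/1000) − 1)/(2) = 41/1918 ≈ 2.1376%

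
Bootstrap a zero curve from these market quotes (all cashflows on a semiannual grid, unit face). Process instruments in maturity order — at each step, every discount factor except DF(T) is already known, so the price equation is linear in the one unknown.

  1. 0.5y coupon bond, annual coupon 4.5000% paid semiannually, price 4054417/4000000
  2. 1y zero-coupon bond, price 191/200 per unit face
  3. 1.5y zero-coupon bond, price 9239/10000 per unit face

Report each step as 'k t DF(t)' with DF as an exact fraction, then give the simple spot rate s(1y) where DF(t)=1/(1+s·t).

1 1/2 9913/10000
2 1 191/200
3 3/2 9239/10000
s(1y) = (1/(191/200) − 1)/(1) = 9/191 ≈ 4.7120%

step 1 [0.5y] bond c/2=9/400: DF=(4054417/4000000 − 9/400·(0))/(1+9/400) = 9913/10000 ≈ 0.991300
step 2 [1y] zero: DF = P = 191/200 ≈ 0.955000
step 3 [1.5y] zero: DF = P = 9239/10000 ≈ 0.923900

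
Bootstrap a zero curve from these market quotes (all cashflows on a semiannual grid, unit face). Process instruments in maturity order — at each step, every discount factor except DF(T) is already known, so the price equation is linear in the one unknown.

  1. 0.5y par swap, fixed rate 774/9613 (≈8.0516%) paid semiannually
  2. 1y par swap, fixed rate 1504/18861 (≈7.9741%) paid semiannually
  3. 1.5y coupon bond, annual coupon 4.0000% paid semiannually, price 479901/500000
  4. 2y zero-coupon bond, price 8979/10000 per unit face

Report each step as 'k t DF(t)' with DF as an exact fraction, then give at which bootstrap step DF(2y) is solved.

step 1 [0.5y] swap r/2=387/9613: DF=(1 − 387/9613·(0))/(1+387/9613) = 9613/10000 ≈ 0.961300
step 2 [1y] swap r/2=752/18861: DF=(1 − 752/18861·(0.961300))/(1+752/18861) = 578/625 ≈ 0.924800
step 3 [1.5y] bond c/2=1/50: DF=(479901/500000 − 1/50·(0.961300+0.924800))/(1+1/50) = 113/125 ≈ 0.904000
step 4 [2y] zero: DF = P = 8979/10000 ≈ 0.897900

1 1/2 9613/10000
2 1 578/625
3 3/2 113/125
4 2 8979/10000
DF(2y) is solved at step 4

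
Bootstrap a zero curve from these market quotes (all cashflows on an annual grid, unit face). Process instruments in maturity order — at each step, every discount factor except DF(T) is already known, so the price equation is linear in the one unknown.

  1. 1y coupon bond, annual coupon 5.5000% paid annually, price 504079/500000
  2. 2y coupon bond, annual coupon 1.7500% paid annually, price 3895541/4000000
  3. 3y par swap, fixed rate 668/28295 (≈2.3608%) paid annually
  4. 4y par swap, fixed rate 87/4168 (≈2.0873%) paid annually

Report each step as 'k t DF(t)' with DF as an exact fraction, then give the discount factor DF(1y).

step 1 [1y] bond c/1=11/200: DF=(504079/500000 − 11/200·(0))/(1+11/200) = 2389/2500 ≈ 0.955600
step 2 [2y] bond c/1=7/400: DF=(3895541/4000000 − 7/400·(0.955600))/(1+7/400) = 9407/10000 ≈ 0.940700
step 3 [3y] swap r/1=668/28295: DF=(1 − 668/28295·(0.955600+0.940700))/(1+668/28295) = 2333/2500 ≈ 0.933200
step 4 [4y] swap r/1=87/4168: DF=(1 − 87/4168·(0.955600+0.940700+0.933200))/(1+87/4168) = 9217/10000 ≈ 0.921700

1 1 2389/2500
2 2 9407/10000
3 3 2333/2500
4 4 9217/10000
DF(1y) = 2389/2500 ≈ 0.955600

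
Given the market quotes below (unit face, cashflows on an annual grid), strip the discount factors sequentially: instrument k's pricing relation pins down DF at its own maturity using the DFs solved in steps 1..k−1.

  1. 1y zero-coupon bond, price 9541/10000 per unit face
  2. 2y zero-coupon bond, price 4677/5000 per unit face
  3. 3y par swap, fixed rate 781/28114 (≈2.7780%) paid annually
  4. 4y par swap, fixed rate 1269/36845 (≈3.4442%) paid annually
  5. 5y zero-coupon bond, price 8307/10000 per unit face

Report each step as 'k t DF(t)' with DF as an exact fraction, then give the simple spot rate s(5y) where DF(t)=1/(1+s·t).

step 1 [1y] zero: DF = P = 9541/10000 ≈ 0.954100
step 2 [2y] zero: DF = P = 4677/5000 ≈ 0.935400
step 3 [3y] swap r/1=781/28114: DF=(1 − 781/28114·(0.954100+0.935400))/(1+781/28114) = 9219/10000 ≈ 0.921900
step 4 [4y] swap r/1=1269/36845: DF=(1 − 1269/36845·(0.954100+0.935400+0.921900))/(1+1269/36845) = 8731/10000 ≈ 0.873100
step 5 [5y] zero: DF = P = 8307/10000 ≈ 0.830700

1 1 9541/10000
2 2 4677/5000
3 3 9219/10000
4 4 8731/10000
5 5 8307/10000
s(5y) = (1/(8307/10000) − 1)/(5) = 1693/41535 ≈ 4.0761%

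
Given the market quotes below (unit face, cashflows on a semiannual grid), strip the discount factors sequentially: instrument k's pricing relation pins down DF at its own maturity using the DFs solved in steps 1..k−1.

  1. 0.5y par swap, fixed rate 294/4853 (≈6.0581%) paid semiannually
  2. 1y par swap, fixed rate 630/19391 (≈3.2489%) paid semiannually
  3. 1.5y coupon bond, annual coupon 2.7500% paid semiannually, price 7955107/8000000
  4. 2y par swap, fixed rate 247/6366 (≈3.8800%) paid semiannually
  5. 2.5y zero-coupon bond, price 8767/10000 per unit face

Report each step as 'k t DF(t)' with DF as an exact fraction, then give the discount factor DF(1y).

1 1/2 4853/5000
2 1 1937/2000
3 3/2 4773/5000
4 2 9259/10000
5 5/2 8767/10000
DF(1y) = 1937/2000 ≈ 0.968500

step 1 [0.5y] swap r/2=147/4853: DF=(1 − 147/4853·(0))/(1+147/4853) = 4853/5000 ≈ 0.970600
step 2 [1y] swap r/2=315/19391: DF=(1 − 315/19391·(0.970600))/(1+315/19391) = 1937/2000 ≈ 0.968500
step 3 [1.5y] bond c/2=11/800: DF=(7955107/8000000 − 11/800·(0.970600+0.968500))/(1+11/800) = 4773/5000 ≈ 0.954600
step 4 [2y] swap r/2=247/12732: DF=(1 − 247/12732·(0.970600+0.968500+0.954600))/(1+247/12732) = 9259/10000 ≈ 0.925900
step 5 [2.5y] zero: DF = P = 8767/10000 ≈ 0.876700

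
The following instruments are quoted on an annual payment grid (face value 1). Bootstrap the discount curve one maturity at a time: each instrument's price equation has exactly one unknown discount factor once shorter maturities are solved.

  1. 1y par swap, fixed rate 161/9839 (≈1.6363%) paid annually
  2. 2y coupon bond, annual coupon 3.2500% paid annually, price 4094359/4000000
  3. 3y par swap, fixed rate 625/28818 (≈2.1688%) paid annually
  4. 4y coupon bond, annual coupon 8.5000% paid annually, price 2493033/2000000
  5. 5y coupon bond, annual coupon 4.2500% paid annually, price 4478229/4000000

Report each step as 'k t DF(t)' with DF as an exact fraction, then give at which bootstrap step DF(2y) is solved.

1 1 9839/10000
2 2 2401/2500
3 3 15/16
4 4 9231/10000
5 5 2297/2500
DF(2y) is solved at step 2

step 1 [1y] swap r/1=161/9839: DF=(1 − 161/9839·(0))/(1+161/9839) = 9839/10000 ≈ 0.983900
step 2 [2y] bond c/1=13/400: DF=(4094359/4000000 − 13/400·(0.983900))/(1+13/400) = 2401/2500 ≈ 0.960400
step 3 [3y] swap r/1=625/28818: DF=(1 − 625/28818·(0.983900+0.960400))/(1+625/28818) = 15/16 ≈ 0.937500
step 4 [4y] bond c/1=17/200: DF=(2493033/2000000 − 17/200·(0.983900+0.960400+0.937500))/(1+17/200) = 9231/10000 ≈ 0.923100
step 5 [5y] bond c/1=17/400: DF=(4478229/4000000 − 17/400·(0.983900+0.960400+0.937500+0.923100))/(1+17/400) = 2297/2500 ≈ 0.918800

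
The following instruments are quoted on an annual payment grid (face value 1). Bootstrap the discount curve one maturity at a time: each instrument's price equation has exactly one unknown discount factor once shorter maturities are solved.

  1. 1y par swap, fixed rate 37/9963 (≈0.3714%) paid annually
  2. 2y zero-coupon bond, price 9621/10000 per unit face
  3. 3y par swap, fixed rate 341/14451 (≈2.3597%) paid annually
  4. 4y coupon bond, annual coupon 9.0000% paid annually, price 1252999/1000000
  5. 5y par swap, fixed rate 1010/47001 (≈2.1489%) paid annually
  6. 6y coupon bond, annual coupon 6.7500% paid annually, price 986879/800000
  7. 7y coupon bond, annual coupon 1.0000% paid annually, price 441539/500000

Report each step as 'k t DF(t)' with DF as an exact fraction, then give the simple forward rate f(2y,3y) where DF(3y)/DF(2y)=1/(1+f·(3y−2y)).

step 1 [1y] swap r/1=37/9963: DF=(1 − 37/9963·(0))/(1+37/9963) = 9963/10000 ≈ 0.996300
step 2 [2y] zero: DF = P = 9621/10000 ≈ 0.962100
step 3 [3y] swap r/1=341/14451: DF=(1 − 341/14451·(0.996300+0.962100))/(1+341/14451) = 4659/5000 ≈ 0.931800
step 4 [4y] bond c/1=9/100: DF=(1252999/1000000 − 9/100·(0.996300+0.962100+0.931800))/(1+9/100) = 9109/10000 ≈ 0.910900
step 5 [5y] swap r/1=1010/47001: DF=(1 − 1010/47001·(0.996300+0.962100+0.931800+0.910900))/(1+1010/47001) = 899/1000 ≈ 0.899000
step 6 [6y] bond c/1=27/400: DF=(986879/800000 − 27/400·(0.996300+0.962100+0.931800+0.910900+0.899000))/(1+27/400) = 1073/1250 ≈ 0.858400
step 7 [7y] bond c/1=1/100: DF=(441539/500000 − 1/100·(0.996300+0.962100+0.931800+0.910900+0.899000+0.858400))/(1+1/100) = 8193/10000 ≈ 0.819300

1 1 9963/10000
2 2 9621/10000
3 3 4659/5000
4 4 9109/10000
5 5 899/1000
6 6 1073/1250
7 7 8193/10000
f(2y,3y) = ((9621/10000)/(4659/5000) − 1)/(1) = 101/3106 ≈ 3.2518%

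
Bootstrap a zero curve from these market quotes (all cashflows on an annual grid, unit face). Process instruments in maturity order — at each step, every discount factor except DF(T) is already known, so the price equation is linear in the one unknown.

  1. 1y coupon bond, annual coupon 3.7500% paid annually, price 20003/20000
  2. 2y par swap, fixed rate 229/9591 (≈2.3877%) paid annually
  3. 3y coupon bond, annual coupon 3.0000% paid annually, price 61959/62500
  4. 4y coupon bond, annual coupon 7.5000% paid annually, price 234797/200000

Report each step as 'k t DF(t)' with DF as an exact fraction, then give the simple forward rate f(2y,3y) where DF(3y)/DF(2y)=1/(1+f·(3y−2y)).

1 1 241/250
2 2 4771/5000
3 3 4533/5000
4 4 179/200
f(2y,3y) = ((4771/5000)/(4533/5000) − 1)/(1) = 238/4533 ≈ 5.2504%

step 1 [1y] bond c/1=3/80: DF=(20003/20000 − 3/80·(0))/(1+3/80) = 241/250 ≈ 0.964000
step 2 [2y] swap r/1=229/9591: DF=(1 − 229/9591·(0.964000))/(1+229/9591) = 4771/5000 ≈ 0.954200
step 3 [3y] bond c/1=3/100: DF=(61959/62500 − 3/100·(0.964000+0.954200))/(1+3/100) = 4533/5000 ≈ 0.906600
step 4 [4y] bond c/1=3/40: DF=(234797/200000 − 3/40·(0.964000+0.954200+0.906600))/(1+3/40) = 179/200 ≈ 0.895000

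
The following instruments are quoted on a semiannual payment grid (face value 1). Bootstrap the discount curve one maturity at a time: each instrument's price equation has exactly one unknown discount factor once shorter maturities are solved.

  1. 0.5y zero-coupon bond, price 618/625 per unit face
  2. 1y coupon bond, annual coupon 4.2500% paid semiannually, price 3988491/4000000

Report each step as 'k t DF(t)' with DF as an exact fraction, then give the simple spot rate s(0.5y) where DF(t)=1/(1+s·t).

1 1/2 618/625
2 1 4779/5000
s(0.5y) = (1/(618/625) − 1)/(1/2) = 7/309 ≈ 2.2654%

step 1 [0.5y] zero: DF = P = 618/625 ≈ 0.988800
step 2 [1y] bond c/2=17/800: DF=(3988491/4000000 − 17/800·(0.988800))/(1+17/800) = 4779/5000 ≈ 0.955800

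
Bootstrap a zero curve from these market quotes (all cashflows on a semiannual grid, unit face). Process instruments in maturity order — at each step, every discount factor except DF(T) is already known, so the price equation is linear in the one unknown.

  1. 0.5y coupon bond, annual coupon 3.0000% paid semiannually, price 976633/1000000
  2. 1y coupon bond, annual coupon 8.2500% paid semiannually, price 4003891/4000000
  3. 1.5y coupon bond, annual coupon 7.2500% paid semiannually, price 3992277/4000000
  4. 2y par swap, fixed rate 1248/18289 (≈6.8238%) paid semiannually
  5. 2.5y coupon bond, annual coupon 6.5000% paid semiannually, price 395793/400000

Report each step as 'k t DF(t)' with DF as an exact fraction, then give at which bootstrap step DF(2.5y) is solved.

1 1/2 4811/5000
2 1 577/625
3 3/2 2243/2500
4 2 547/625
5 5/2 527/625
DF(2.5y) is solved at step 5

step 1 [0.5y] bond c/2=3/200: DF=(976633/1000000 − 3/200·(0))/(1+3/200) = 4811/5000 ≈ 0.962200
step 2 [1y] bond c/2=33/800: DF=(4003891/4000000 − 33/800·(0.962200))/(1+33/800) = 577/625 ≈ 0.923200
step 3 [1.5y] bond c/2=29/800: DF=(3992277/4000000 − 29/800·(0.962200+0.923200))/(1+29/800) = 2243/2500 ≈ 0.897200
step 4 [2y] swap r/2=624/18289: DF=(1 − 624/18289·(0.962200+0.923200+0.897200))/(1+624/18289) = 547/625 ≈ 0.875200
step 5 [2.5y] bond c/2=13/400: DF=(395793/400000 − 13/400·(0.962200+0.923200+0.897200+0.875200))/(1+13/400) = 527/625 ≈ 0.843200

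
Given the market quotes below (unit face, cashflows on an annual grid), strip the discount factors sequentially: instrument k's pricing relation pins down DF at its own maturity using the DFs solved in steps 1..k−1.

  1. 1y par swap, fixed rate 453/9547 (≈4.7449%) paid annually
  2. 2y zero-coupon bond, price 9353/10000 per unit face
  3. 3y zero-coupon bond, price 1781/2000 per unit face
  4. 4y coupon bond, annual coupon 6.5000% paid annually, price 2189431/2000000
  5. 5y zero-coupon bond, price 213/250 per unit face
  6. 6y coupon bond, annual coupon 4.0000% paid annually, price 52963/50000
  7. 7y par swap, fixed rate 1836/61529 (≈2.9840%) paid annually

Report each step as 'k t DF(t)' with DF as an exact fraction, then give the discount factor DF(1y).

step 1 [1y] swap r/1=453/9547: DF=(1 − 453/9547·(0))/(1+453/9547) = 9547/10000 ≈ 0.954700
step 2 [2y] zero: DF = P = 9353/10000 ≈ 0.935300
step 3 [3y] zero: DF = P = 1781/2000 ≈ 0.890500
step 4 [4y] bond c/1=13/200: DF=(2189431/2000000 − 13/200·(0.954700+0.935300+0.890500))/(1+13/200) = 4291/5000 ≈ 0.858200
step 5 [5y] zero: DF = P = 213/250 ≈ 0.852000
step 6 [6y] bond c/1=1/25: DF=(52963/50000 − 1/25·(0.954700+0.935300+0.890500+0.858200+0.852000))/(1+1/25) = 4229/5000 ≈ 0.845800
step 7 [7y] swap r/1=1836/61529: DF=(1 − 1836/61529·(0.954700+0.935300+0.890500+0.858200+0.852000+0.845800))/(1+1836/61529) = 2041/2500 ≈ 0.816400

1 1 9547/10000
2 2 9353/10000
3 3 1781/2000
4 4 4291/5000
5 5 213/250
6 6 4229/5000
7 7 2041/2500
DF(1y) = 9547/10000 ≈ 0.954700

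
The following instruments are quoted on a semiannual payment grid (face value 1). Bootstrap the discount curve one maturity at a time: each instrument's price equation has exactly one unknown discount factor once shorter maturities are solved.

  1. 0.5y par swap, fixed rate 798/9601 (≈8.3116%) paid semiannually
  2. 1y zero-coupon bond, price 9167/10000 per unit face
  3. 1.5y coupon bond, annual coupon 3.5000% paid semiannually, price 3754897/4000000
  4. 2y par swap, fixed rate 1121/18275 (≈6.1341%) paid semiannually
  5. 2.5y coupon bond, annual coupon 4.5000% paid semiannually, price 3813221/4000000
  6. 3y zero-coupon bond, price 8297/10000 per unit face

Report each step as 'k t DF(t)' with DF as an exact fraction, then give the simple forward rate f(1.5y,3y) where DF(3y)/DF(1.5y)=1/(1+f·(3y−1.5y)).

step 1 [0.5y] swap r/2=399/9601: DF=(1 − 399/9601·(0))/(1+399/9601) = 9601/10000 ≈ 0.960100
step 2 [1y] zero: DF = P = 9167/10000 ≈ 0.916700
step 3 [1.5y] bond c/2=7/400: DF=(3754897/4000000 − 7/400·(0.960100+0.916700))/(1+7/400) = 8903/10000 ≈ 0.890300
step 4 [2y] swap r/2=1121/36550: DF=(1 − 1121/36550·(0.960100+0.916700+0.890300))/(1+1121/36550) = 8879/10000 ≈ 0.887900
step 5 [2.5y] bond c/2=9/400: DF=(3813221/4000000 − 9/400·(0.960100+0.916700+0.890300+0.887900))/(1+9/400) = 8519/10000 ≈ 0.851900
step 6 [3y] zero: DF = P = 8297/10000 ≈ 0.829700

1 1/2 9601/10000
2 1 9167/10000
3 3/2 8903/10000
4 2 8879/10000
5 5/2 8519/10000
6 3 8297/10000
f(1.5y,3y) = ((8903/10000)/(8297/10000) − 1)/(3/2) = 404/8297 ≈ 4.8692%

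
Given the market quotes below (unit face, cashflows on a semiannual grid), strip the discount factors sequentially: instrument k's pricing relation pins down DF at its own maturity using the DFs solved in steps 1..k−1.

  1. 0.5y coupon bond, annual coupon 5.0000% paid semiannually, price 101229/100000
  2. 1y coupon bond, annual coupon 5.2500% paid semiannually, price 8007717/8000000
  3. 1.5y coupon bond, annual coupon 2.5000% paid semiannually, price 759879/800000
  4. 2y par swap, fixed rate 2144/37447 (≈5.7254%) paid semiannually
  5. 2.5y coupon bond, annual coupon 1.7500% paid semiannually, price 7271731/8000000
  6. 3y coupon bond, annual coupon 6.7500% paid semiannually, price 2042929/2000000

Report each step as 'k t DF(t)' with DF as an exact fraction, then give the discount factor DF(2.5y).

1 1/2 2469/2500
2 1 9501/10000
3 3/2 4571/5000
4 2 558/625
5 5/2 4343/5000
6 3 67/80
DF(2.5y) = 4343/5000 ≈ 0.868600

step 1 [0.5y] bond c/2=1/40: DF=(101229/100000 − 1/40·(0))/(1+1/40) = 2469/2500 ≈ 0.987600
step 2 [1y] bond c/2=21/800: DF=(8007717/8000000 − 21/800·(0.987600))/(1+21/800) = 9501/10000 ≈ 0.950100
step 3 [1.5y] bond c/2=1/80: DF=(759879/800000 − 1/80·(0.987600+0.950100))/(1+1/80) = 4571/5000 ≈ 0.914200
step 4 [2y] swap r/2=1072/37447: DF=(1 − 1072/37447·(0.987600+0.950100+0.914200))/(1+1072/37447) = 558/625 ≈ 0.892800
step 5 [2.5y] bond c/2=7/800: DF=(7271731/8000000 − 7/800·(0.987600+0.950100+0.914200+0.892800))/(1+7/800) = 4343/5000 ≈ 0.868600
step 6 [3y] bond c/2=27/800: DF=(2042929/2000000 − 27/800·(0.987600+0.950100+0.914200+0.892800+0.868600))/(1+27/800) = 67/80 ≈ 0.837500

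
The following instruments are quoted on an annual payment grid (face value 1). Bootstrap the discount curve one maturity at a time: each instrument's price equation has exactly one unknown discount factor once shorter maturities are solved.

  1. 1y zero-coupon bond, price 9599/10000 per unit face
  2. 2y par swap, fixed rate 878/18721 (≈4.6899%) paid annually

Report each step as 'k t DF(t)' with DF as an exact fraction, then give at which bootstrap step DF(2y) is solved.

1 1 9599/10000
2 2 4561/5000
DF(2y) is solved at step 2

step 1 [1y] zero: DF = P = 9599/10000 ≈ 0.959900
step 2 [2y] swap r/1=878/18721: DF=(1 − 878/18721·(0.959900))/(1+878/18721) = 4561/5000 ≈ 0.912200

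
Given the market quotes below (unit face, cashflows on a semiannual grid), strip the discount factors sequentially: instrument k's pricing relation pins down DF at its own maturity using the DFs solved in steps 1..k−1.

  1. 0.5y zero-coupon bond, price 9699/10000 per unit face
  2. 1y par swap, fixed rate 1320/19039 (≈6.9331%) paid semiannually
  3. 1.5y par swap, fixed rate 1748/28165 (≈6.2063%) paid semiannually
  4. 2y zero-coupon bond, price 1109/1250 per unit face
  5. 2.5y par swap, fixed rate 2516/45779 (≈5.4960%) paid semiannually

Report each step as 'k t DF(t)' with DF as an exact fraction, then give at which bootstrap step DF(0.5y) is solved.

step 1 [0.5y] zero: DF = P = 9699/10000 ≈ 0.969900
step 2 [1y] swap r/2=660/19039: DF=(1 − 660/19039·(0.969900))/(1+660/19039) = 467/500 ≈ 0.934000
step 3 [1.5y] swap r/2=874/28165: DF=(1 − 874/28165·(0.969900+0.934000))/(1+874/28165) = 4563/5000 ≈ 0.912600
step 4 [2y] zero: DF = P = 1109/1250 ≈ 0.887200
step 5 [2.5y] swap r/2=1258/45779: DF=(1 − 1258/45779·(0.969900+0.934000+0.912600+0.887200))/(1+1258/45779) = 4371/5000 ≈ 0.874200

1 1/2 9699/10000
2 1 467/500
3 3/2 4563/5000
4 2 1109/1250
5 5/2 4371/5000
DF(0.5y) is solved at step 1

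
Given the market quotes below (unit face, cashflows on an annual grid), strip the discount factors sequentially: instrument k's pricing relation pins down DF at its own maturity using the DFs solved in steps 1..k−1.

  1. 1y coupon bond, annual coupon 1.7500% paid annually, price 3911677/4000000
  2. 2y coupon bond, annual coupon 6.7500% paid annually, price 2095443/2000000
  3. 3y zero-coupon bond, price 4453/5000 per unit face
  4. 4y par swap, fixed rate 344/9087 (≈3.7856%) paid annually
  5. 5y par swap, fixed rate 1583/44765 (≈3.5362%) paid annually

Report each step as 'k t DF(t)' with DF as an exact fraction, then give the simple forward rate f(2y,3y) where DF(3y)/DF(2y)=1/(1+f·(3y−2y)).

1 1 9611/10000
2 2 9207/10000
3 3 4453/5000
4 4 539/625
5 5 8417/10000
f(2y,3y) = ((9207/10000)/(4453/5000) − 1)/(1) = 301/8906 ≈ 3.3797%

step 1 [1y] bond c/1=7/400: DF=(3911677/4000000 − 7/400·(0))/(1+7/400) = 9611/10000 ≈ 0.961100
step 2 [2y] bond c/1=27/400: DF=(2095443/2000000 − 27/400·(0.961100))/(1+27/400) = 9207/10000 ≈ 0.920700
step 3 [3y] zero: DF = P = 4453/5000 ≈ 0.890600
step 4 [4y] swap r/1=344/9087: DF=(1 − 344/9087·(0.961100+0.920700+0.890600))/(1+344/9087) = 539/625 ≈ 0.862400
step 5 [5y] swap r/1=1583/44765: DF=(1 − 1583/44765·(0.961100+0.920700+0.890600+0.862400))/(1+1583/44765) = 8417/10000 ≈ 0.841700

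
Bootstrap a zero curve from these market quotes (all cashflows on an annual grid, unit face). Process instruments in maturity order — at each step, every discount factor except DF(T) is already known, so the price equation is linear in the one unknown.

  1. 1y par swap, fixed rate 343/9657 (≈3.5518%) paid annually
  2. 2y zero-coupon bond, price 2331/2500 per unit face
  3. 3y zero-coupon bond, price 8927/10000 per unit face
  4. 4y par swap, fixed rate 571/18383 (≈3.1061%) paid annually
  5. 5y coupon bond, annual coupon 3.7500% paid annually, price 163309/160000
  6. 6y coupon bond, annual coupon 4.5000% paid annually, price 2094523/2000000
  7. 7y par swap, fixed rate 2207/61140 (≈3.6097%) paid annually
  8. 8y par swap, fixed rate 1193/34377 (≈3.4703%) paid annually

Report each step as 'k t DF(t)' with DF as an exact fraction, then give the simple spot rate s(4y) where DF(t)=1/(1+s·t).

1 1 9657/10000
2 2 2331/2500
3 3 8927/10000
4 4 4429/5000
5 5 8509/10000
6 6 1009/1250
7 7 7793/10000
8 8 3807/5000
s(4y) = (1/(4429/5000) − 1)/(4) = 571/17716 ≈ 3.2231%

step 1 [1y] swap r/1=343/9657: DF=(1 − 343/9657·(0))/(1+343/9657) = 9657/10000 ≈ 0.965700
step 2 [2y] zero: DF = P = 2331/2500 ≈ 0.932400
step 3 [3y] zero: DF = P = 8927/10000 ≈ 0.892700
step 4 [4y] swap r/1=571/18383: DF=(1 − 571/18383·(0.965700+0.932400+0.892700))/(1+571/18383) = 4429/5000 ≈ 0.885800
step 5 [5y] bond c/1=3/80: DF=(163309/160000 − 3/80·(0.965700+0.932400+0.892700+0.885800))/(1+3/80) = 8509/10000 ≈ 0.850900
step 6 [6y] bond c/1=9/200: DF=(2094523/2000000 − 9/200·(0.965700+0.932400+0.892700+0.885800+0.850900))/(1+9/200) = 1009/1250 ≈ 0.807200
step 7 [7y] swap r/1=2207/61140: DF=(1 − 2207/61140·(0.965700+0.932400+0.892700+0.885800+0.850900+0.807200))/(1+2207/61140) = 7793/10000 ≈ 0.779300
step 8 [8y] swap r/1=1193/34377: DF=(1 − 1193/34377·(0.965700+0.932400+0.892700+0.885800+0.850900+0.807200+0.779300))/(1+1193/34377) = 3807/5000 ≈ 0.761400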